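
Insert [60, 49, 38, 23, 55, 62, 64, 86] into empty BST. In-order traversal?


Insert 60: root
Insert 49: L from 60
Insert 38: L from 60 -> L from 49
Insert 23: L from 60 -> L from 49 -> L from 38
Insert 55: L from 60 -> R from 49
Insert 62: R from 60
Insert 64: R from 60 -> R from 62
Insert 86: R from 60 -> R from 62 -> R from 64

In-order: [23, 38, 49, 55, 60, 62, 64, 86]


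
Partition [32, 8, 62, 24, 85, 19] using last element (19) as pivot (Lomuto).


Pivot: 19
  8 <= 19: swap -> [8, 32, 62, 24, 85, 19]
Place pivot at 1: [8, 19, 62, 24, 85, 32]

Partitioned: [8, 19, 62, 24, 85, 32]


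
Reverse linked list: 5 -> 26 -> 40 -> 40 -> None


Step 1: curr=5, set curr.next=prev(None) | reversed so far: 5
Step 2: curr=26, set curr.next=prev(5) | reversed so far: 26 -> 5
Step 3: curr=40, set curr.next=prev(26) | reversed so far: 40 -> 26 -> 5
Step 4: curr=40, set curr.next=prev(40) | reversed so far: 40 -> 40 -> 26 -> 5

40 -> 40 -> 26 -> 5 -> None


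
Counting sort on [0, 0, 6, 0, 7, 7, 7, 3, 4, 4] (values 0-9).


Input: [0, 0, 6, 0, 7, 7, 7, 3, 4, 4]
Counts: [3, 0, 0, 1, 2, 0, 1, 3, 0, 0]

Sorted: [0, 0, 0, 3, 4, 4, 6, 7, 7, 7]


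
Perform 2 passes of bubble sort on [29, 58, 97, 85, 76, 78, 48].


Initial: [29, 58, 97, 85, 76, 78, 48]
Pass 1: [29, 58, 85, 76, 78, 48, 97] (4 swaps)
Pass 2: [29, 58, 76, 78, 48, 85, 97] (3 swaps)

After 2 passes: [29, 58, 76, 78, 48, 85, 97]


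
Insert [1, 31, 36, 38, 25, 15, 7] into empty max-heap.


Insert 1: [1]
Insert 31: [31, 1]
Insert 36: [36, 1, 31]
Insert 38: [38, 36, 31, 1]
Insert 25: [38, 36, 31, 1, 25]
Insert 15: [38, 36, 31, 1, 25, 15]
Insert 7: [38, 36, 31, 1, 25, 15, 7]

Final heap: [38, 36, 31, 1, 25, 15, 7]


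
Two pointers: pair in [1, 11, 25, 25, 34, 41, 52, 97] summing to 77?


lo=0(1)+hi=7(97)=98
lo=0(1)+hi=6(52)=53
lo=1(11)+hi=6(52)=63
lo=2(25)+hi=6(52)=77

Yes: 25+52=77


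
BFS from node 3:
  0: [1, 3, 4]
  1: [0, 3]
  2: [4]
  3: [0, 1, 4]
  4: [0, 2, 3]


Visit 3, enqueue [0, 1, 4]
Visit 0, enqueue []
Visit 1, enqueue []
Visit 4, enqueue [2]
Visit 2, enqueue []

BFS order: [3, 0, 1, 4, 2]


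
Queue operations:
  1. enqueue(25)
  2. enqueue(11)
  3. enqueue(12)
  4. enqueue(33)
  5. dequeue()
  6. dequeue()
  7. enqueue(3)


enqueue(25) -> [25]
enqueue(11) -> [25, 11]
enqueue(12) -> [25, 11, 12]
enqueue(33) -> [25, 11, 12, 33]
dequeue()->25, [11, 12, 33]
dequeue()->11, [12, 33]
enqueue(3) -> [12, 33, 3]

Final queue: [12, 33, 3]


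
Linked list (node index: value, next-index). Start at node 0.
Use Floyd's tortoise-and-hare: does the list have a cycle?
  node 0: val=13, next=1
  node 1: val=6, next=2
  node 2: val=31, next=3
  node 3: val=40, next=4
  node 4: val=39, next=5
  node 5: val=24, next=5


Floyd's tortoise (slow, +1) and hare (fast, +2):
  init: slow=0, fast=0
  step 1: slow=1, fast=2
  step 2: slow=2, fast=4
  step 3: slow=3, fast=5
  step 4: slow=4, fast=5
  step 5: slow=5, fast=5
  slow == fast at node 5: cycle detected

Cycle: yes


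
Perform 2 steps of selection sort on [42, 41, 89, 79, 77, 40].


Initial: [42, 41, 89, 79, 77, 40]
Step 1: min=40 at 5
  Swap: [40, 41, 89, 79, 77, 42]
Step 2: min=41 at 1
  Swap: [40, 41, 89, 79, 77, 42]

After 2 steps: [40, 41, 89, 79, 77, 42]


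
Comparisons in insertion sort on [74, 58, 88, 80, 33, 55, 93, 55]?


Algorithm: insertion sort
Input: [74, 58, 88, 80, 33, 55, 93, 55]
Sorted: [33, 55, 55, 58, 74, 80, 88, 93]

20


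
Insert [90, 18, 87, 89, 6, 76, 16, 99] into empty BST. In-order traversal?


Insert 90: root
Insert 18: L from 90
Insert 87: L from 90 -> R from 18
Insert 89: L from 90 -> R from 18 -> R from 87
Insert 6: L from 90 -> L from 18
Insert 76: L from 90 -> R from 18 -> L from 87
Insert 16: L from 90 -> L from 18 -> R from 6
Insert 99: R from 90

In-order: [6, 16, 18, 76, 87, 89, 90, 99]


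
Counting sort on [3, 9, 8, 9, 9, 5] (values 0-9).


Input: [3, 9, 8, 9, 9, 5]
Counts: [0, 0, 0, 1, 0, 1, 0, 0, 1, 3]

Sorted: [3, 5, 8, 9, 9, 9]


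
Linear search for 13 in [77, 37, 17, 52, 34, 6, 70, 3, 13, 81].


i=0: 77!=13
i=1: 37!=13
i=2: 17!=13
i=3: 52!=13
i=4: 34!=13
i=5: 6!=13
i=6: 70!=13
i=7: 3!=13
i=8: 13==13 found!

Found at 8, 9 comps


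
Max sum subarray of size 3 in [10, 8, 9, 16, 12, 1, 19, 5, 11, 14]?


[0:3]: 27
[1:4]: 33
[2:5]: 37
[3:6]: 29
[4:7]: 32
[5:8]: 25
[6:9]: 35
[7:10]: 30

Max: 37 at [2:5]


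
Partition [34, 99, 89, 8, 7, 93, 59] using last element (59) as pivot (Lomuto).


Pivot: 59
  34 <= 59: advance i (no swap)
  8 <= 59: swap -> [34, 8, 89, 99, 7, 93, 59]
  7 <= 59: swap -> [34, 8, 7, 99, 89, 93, 59]
Place pivot at 3: [34, 8, 7, 59, 89, 93, 99]

Partitioned: [34, 8, 7, 59, 89, 93, 99]


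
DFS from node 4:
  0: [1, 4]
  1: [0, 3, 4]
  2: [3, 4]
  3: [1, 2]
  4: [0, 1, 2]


Visit 4, push [2, 1, 0]
Visit 0, push [1]
Visit 1, push [3]
Visit 3, push [2]
Visit 2, push []

DFS order: [4, 0, 1, 3, 2]


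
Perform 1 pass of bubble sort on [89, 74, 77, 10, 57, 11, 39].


Initial: [89, 74, 77, 10, 57, 11, 39]
Pass 1: [74, 77, 10, 57, 11, 39, 89] (6 swaps)

After 1 pass: [74, 77, 10, 57, 11, 39, 89]


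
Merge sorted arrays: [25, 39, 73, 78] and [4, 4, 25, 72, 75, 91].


Take 4 from B
Take 4 from B
Take 25 from A
Take 25 from B
Take 39 from A
Take 72 from B
Take 73 from A
Take 75 from B
Take 78 from A

Merged: [4, 4, 25, 25, 39, 72, 73, 75, 78, 91]


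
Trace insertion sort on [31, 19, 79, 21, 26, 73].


Initial: [31, 19, 79, 21, 26, 73]
Insert 19: [19, 31, 79, 21, 26, 73]
Insert 79: [19, 31, 79, 21, 26, 73]
Insert 21: [19, 21, 31, 79, 26, 73]
Insert 26: [19, 21, 26, 31, 79, 73]
Insert 73: [19, 21, 26, 31, 73, 79]

Sorted: [19, 21, 26, 31, 73, 79]


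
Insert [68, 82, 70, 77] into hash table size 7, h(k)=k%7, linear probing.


Insert 68: h=5 -> slot 5
Insert 82: h=5, 1 probes -> slot 6
Insert 70: h=0 -> slot 0
Insert 77: h=0, 1 probes -> slot 1

Table: [70, 77, None, None, None, 68, 82]


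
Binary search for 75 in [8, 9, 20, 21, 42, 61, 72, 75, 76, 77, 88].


Step 1: lo=0, hi=10, mid=5, val=61
Step 2: lo=6, hi=10, mid=8, val=76
Step 3: lo=6, hi=7, mid=6, val=72
Step 4: lo=7, hi=7, mid=7, val=75

Found at index 7


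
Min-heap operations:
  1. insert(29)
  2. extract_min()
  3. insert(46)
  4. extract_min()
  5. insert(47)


insert(29) -> [29]
extract_min()->29, []
insert(46) -> [46]
extract_min()->46, []
insert(47) -> [47]

Final heap: [47]


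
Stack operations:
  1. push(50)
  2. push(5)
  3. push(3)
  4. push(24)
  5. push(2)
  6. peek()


push(50) -> [50]
push(5) -> [50, 5]
push(3) -> [50, 5, 3]
push(24) -> [50, 5, 3, 24]
push(2) -> [50, 5, 3, 24, 2]
peek()->2

Final stack: [50, 5, 3, 24, 2]


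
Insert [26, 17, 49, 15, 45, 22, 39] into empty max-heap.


Insert 26: [26]
Insert 17: [26, 17]
Insert 49: [49, 17, 26]
Insert 15: [49, 17, 26, 15]
Insert 45: [49, 45, 26, 15, 17]
Insert 22: [49, 45, 26, 15, 17, 22]
Insert 39: [49, 45, 39, 15, 17, 22, 26]

Final heap: [49, 45, 39, 15, 17, 22, 26]


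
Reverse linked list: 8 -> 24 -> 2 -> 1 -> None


Step 1: curr=8, set curr.next=prev(None) | reversed so far: 8
Step 2: curr=24, set curr.next=prev(8) | reversed so far: 24 -> 8
Step 3: curr=2, set curr.next=prev(24) | reversed so far: 2 -> 24 -> 8
Step 4: curr=1, set curr.next=prev(2) | reversed so far: 1 -> 2 -> 24 -> 8

1 -> 2 -> 24 -> 8 -> None


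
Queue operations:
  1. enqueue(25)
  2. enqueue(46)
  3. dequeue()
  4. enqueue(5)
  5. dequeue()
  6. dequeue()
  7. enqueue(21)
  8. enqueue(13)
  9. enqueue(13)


enqueue(25) -> [25]
enqueue(46) -> [25, 46]
dequeue()->25, [46]
enqueue(5) -> [46, 5]
dequeue()->46, [5]
dequeue()->5, []
enqueue(21) -> [21]
enqueue(13) -> [21, 13]
enqueue(13) -> [21, 13, 13]

Final queue: [21, 13, 13]


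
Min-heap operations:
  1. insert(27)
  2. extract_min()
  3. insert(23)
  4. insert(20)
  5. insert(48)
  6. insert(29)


insert(27) -> [27]
extract_min()->27, []
insert(23) -> [23]
insert(20) -> [20, 23]
insert(48) -> [20, 23, 48]
insert(29) -> [20, 23, 48, 29]

Final heap: [20, 23, 48, 29]


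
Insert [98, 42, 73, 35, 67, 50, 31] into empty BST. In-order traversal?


Insert 98: root
Insert 42: L from 98
Insert 73: L from 98 -> R from 42
Insert 35: L from 98 -> L from 42
Insert 67: L from 98 -> R from 42 -> L from 73
Insert 50: L from 98 -> R from 42 -> L from 73 -> L from 67
Insert 31: L from 98 -> L from 42 -> L from 35

In-order: [31, 35, 42, 50, 67, 73, 98]


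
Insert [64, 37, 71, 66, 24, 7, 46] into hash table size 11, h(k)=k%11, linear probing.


Insert 64: h=9 -> slot 9
Insert 37: h=4 -> slot 4
Insert 71: h=5 -> slot 5
Insert 66: h=0 -> slot 0
Insert 24: h=2 -> slot 2
Insert 7: h=7 -> slot 7
Insert 46: h=2, 1 probes -> slot 3

Table: [66, None, 24, 46, 37, 71, None, 7, None, 64, None]


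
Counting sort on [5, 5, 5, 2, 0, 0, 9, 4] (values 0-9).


Input: [5, 5, 5, 2, 0, 0, 9, 4]
Counts: [2, 0, 1, 0, 1, 3, 0, 0, 0, 1]

Sorted: [0, 0, 2, 4, 5, 5, 5, 9]


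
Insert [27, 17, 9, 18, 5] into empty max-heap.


Insert 27: [27]
Insert 17: [27, 17]
Insert 9: [27, 17, 9]
Insert 18: [27, 18, 9, 17]
Insert 5: [27, 18, 9, 17, 5]

Final heap: [27, 18, 9, 17, 5]


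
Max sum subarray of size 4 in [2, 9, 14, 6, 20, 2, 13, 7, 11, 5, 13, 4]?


[0:4]: 31
[1:5]: 49
[2:6]: 42
[3:7]: 41
[4:8]: 42
[5:9]: 33
[6:10]: 36
[7:11]: 36
[8:12]: 33

Max: 49 at [1:5]


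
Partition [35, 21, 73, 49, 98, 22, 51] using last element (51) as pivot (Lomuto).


Pivot: 51
  35 <= 51: advance i (no swap)
  21 <= 51: advance i (no swap)
  49 <= 51: swap -> [35, 21, 49, 73, 98, 22, 51]
  22 <= 51: swap -> [35, 21, 49, 22, 98, 73, 51]
Place pivot at 4: [35, 21, 49, 22, 51, 73, 98]

Partitioned: [35, 21, 49, 22, 51, 73, 98]


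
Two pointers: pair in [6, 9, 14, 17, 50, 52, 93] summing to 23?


lo=0(6)+hi=6(93)=99
lo=0(6)+hi=5(52)=58
lo=0(6)+hi=4(50)=56
lo=0(6)+hi=3(17)=23

Yes: 6+17=23


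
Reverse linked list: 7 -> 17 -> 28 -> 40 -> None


Step 1: curr=7, set curr.next=prev(None) | reversed so far: 7
Step 2: curr=17, set curr.next=prev(7) | reversed so far: 17 -> 7
Step 3: curr=28, set curr.next=prev(17) | reversed so far: 28 -> 17 -> 7
Step 4: curr=40, set curr.next=prev(28) | reversed so far: 40 -> 28 -> 17 -> 7

40 -> 28 -> 17 -> 7 -> None


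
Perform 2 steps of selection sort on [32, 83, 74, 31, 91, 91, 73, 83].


Initial: [32, 83, 74, 31, 91, 91, 73, 83]
Step 1: min=31 at 3
  Swap: [31, 83, 74, 32, 91, 91, 73, 83]
Step 2: min=32 at 3
  Swap: [31, 32, 74, 83, 91, 91, 73, 83]

After 2 steps: [31, 32, 74, 83, 91, 91, 73, 83]


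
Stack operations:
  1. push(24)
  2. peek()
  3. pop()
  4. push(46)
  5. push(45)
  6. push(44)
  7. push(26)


push(24) -> [24]
peek()->24
pop()->24, []
push(46) -> [46]
push(45) -> [46, 45]
push(44) -> [46, 45, 44]
push(26) -> [46, 45, 44, 26]

Final stack: [46, 45, 44, 26]


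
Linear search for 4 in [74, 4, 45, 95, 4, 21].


i=0: 74!=4
i=1: 4==4 found!

Found at 1, 2 comps


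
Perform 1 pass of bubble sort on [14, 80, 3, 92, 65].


Initial: [14, 80, 3, 92, 65]
Pass 1: [14, 3, 80, 65, 92] (2 swaps)

After 1 pass: [14, 3, 80, 65, 92]


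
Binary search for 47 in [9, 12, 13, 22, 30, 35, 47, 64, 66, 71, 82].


Step 1: lo=0, hi=10, mid=5, val=35
Step 2: lo=6, hi=10, mid=8, val=66
Step 3: lo=6, hi=7, mid=6, val=47

Found at index 6


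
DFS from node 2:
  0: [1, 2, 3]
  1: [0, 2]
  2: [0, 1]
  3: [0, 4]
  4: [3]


Visit 2, push [1, 0]
Visit 0, push [3, 1]
Visit 1, push []
Visit 3, push [4]
Visit 4, push []

DFS order: [2, 0, 1, 3, 4]


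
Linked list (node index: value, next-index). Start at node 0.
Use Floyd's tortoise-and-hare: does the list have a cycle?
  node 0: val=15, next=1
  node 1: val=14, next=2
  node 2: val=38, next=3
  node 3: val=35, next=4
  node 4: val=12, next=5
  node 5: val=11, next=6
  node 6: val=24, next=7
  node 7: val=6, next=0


Floyd's tortoise (slow, +1) and hare (fast, +2):
  init: slow=0, fast=0
  step 1: slow=1, fast=2
  step 2: slow=2, fast=4
  step 3: slow=3, fast=6
  step 4: slow=4, fast=0
  step 5: slow=5, fast=2
  step 6: slow=6, fast=4
  step 7: slow=7, fast=6
  step 8: slow=0, fast=0
  slow == fast at node 0: cycle detected

Cycle: yes


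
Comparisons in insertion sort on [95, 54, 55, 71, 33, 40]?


Algorithm: insertion sort
Input: [95, 54, 55, 71, 33, 40]
Sorted: [33, 40, 54, 55, 71, 95]

14


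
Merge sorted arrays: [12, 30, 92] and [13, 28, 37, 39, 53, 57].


Take 12 from A
Take 13 from B
Take 28 from B
Take 30 from A
Take 37 from B
Take 39 from B
Take 53 from B
Take 57 from B

Merged: [12, 13, 28, 30, 37, 39, 53, 57, 92]


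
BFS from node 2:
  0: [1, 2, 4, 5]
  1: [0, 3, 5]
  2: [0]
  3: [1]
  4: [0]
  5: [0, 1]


Visit 2, enqueue [0]
Visit 0, enqueue [1, 4, 5]
Visit 1, enqueue [3]
Visit 4, enqueue []
Visit 5, enqueue []
Visit 3, enqueue []

BFS order: [2, 0, 1, 4, 5, 3]


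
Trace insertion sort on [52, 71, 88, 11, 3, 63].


Initial: [52, 71, 88, 11, 3, 63]
Insert 71: [52, 71, 88, 11, 3, 63]
Insert 88: [52, 71, 88, 11, 3, 63]
Insert 11: [11, 52, 71, 88, 3, 63]
Insert 3: [3, 11, 52, 71, 88, 63]
Insert 63: [3, 11, 52, 63, 71, 88]

Sorted: [3, 11, 52, 63, 71, 88]


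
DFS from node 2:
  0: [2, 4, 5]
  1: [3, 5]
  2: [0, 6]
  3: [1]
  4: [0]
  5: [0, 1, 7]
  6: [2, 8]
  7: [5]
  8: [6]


Visit 2, push [6, 0]
Visit 0, push [5, 4]
Visit 4, push []
Visit 5, push [7, 1]
Visit 1, push [3]
Visit 3, push []
Visit 7, push []
Visit 6, push [8]
Visit 8, push []

DFS order: [2, 0, 4, 5, 1, 3, 7, 6, 8]


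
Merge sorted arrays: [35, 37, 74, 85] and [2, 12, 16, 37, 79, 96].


Take 2 from B
Take 12 from B
Take 16 from B
Take 35 from A
Take 37 from A
Take 37 from B
Take 74 from A
Take 79 from B
Take 85 from A

Merged: [2, 12, 16, 35, 37, 37, 74, 79, 85, 96]


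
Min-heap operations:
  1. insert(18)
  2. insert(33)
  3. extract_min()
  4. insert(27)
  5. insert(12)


insert(18) -> [18]
insert(33) -> [18, 33]
extract_min()->18, [33]
insert(27) -> [27, 33]
insert(12) -> [12, 33, 27]

Final heap: [12, 33, 27]


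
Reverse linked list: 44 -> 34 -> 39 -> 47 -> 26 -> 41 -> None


Step 1: curr=44, set curr.next=prev(None) | reversed so far: 44
Step 2: curr=34, set curr.next=prev(44) | reversed so far: 34 -> 44
Step 3: curr=39, set curr.next=prev(34) | reversed so far: 39 -> 34 -> 44
Step 4: curr=47, set curr.next=prev(39) | reversed so far: 47 -> 39 -> 34 -> 44
Step 5: curr=26, set curr.next=prev(47) | reversed so far: 26 -> 47 -> 39 -> 34 -> 44
Step 6: curr=41, set curr.next=prev(26) | reversed so far: 41 -> 26 -> 47 -> 39 -> 34 -> 44

41 -> 26 -> 47 -> 39 -> 34 -> 44 -> None


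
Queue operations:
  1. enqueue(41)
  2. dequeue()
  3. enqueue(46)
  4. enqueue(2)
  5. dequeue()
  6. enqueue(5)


enqueue(41) -> [41]
dequeue()->41, []
enqueue(46) -> [46]
enqueue(2) -> [46, 2]
dequeue()->46, [2]
enqueue(5) -> [2, 5]

Final queue: [2, 5]


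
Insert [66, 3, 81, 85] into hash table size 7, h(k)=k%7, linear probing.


Insert 66: h=3 -> slot 3
Insert 3: h=3, 1 probes -> slot 4
Insert 81: h=4, 1 probes -> slot 5
Insert 85: h=1 -> slot 1

Table: [None, 85, None, 66, 3, 81, None]


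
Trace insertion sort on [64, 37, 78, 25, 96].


Initial: [64, 37, 78, 25, 96]
Insert 37: [37, 64, 78, 25, 96]
Insert 78: [37, 64, 78, 25, 96]
Insert 25: [25, 37, 64, 78, 96]
Insert 96: [25, 37, 64, 78, 96]

Sorted: [25, 37, 64, 78, 96]


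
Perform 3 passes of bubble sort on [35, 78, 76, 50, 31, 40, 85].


Initial: [35, 78, 76, 50, 31, 40, 85]
Pass 1: [35, 76, 50, 31, 40, 78, 85] (4 swaps)
Pass 2: [35, 50, 31, 40, 76, 78, 85] (3 swaps)
Pass 3: [35, 31, 40, 50, 76, 78, 85] (2 swaps)

After 3 passes: [35, 31, 40, 50, 76, 78, 85]


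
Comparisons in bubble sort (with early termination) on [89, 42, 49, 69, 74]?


Algorithm: bubble sort (with early termination)
Input: [89, 42, 49, 69, 74]
Sorted: [42, 49, 69, 74, 89]

7


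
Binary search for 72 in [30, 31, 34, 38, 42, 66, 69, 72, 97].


Step 1: lo=0, hi=8, mid=4, val=42
Step 2: lo=5, hi=8, mid=6, val=69
Step 3: lo=7, hi=8, mid=7, val=72

Found at index 7


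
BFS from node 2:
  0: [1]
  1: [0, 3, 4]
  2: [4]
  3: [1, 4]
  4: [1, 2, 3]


Visit 2, enqueue [4]
Visit 4, enqueue [1, 3]
Visit 1, enqueue [0]
Visit 3, enqueue []
Visit 0, enqueue []

BFS order: [2, 4, 1, 3, 0]


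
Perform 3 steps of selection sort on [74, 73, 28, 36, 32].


Initial: [74, 73, 28, 36, 32]
Step 1: min=28 at 2
  Swap: [28, 73, 74, 36, 32]
Step 2: min=32 at 4
  Swap: [28, 32, 74, 36, 73]
Step 3: min=36 at 3
  Swap: [28, 32, 36, 74, 73]

After 3 steps: [28, 32, 36, 74, 73]


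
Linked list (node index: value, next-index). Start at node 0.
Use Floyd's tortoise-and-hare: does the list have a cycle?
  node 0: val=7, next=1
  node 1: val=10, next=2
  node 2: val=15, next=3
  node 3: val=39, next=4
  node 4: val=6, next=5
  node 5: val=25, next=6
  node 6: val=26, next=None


Floyd's tortoise (slow, +1) and hare (fast, +2):
  init: slow=0, fast=0
  step 1: slow=1, fast=2
  step 2: slow=2, fast=4
  step 3: slow=3, fast=6
  step 4: fast -> None, no cycle

Cycle: no


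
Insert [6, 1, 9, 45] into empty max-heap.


Insert 6: [6]
Insert 1: [6, 1]
Insert 9: [9, 1, 6]
Insert 45: [45, 9, 6, 1]

Final heap: [45, 9, 6, 1]


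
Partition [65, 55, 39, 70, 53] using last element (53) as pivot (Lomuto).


Pivot: 53
  39 <= 53: swap -> [39, 55, 65, 70, 53]
Place pivot at 1: [39, 53, 65, 70, 55]

Partitioned: [39, 53, 65, 70, 55]


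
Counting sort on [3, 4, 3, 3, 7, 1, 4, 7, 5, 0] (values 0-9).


Input: [3, 4, 3, 3, 7, 1, 4, 7, 5, 0]
Counts: [1, 1, 0, 3, 2, 1, 0, 2, 0, 0]

Sorted: [0, 1, 3, 3, 3, 4, 4, 5, 7, 7]


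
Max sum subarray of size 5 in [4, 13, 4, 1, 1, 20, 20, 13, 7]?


[0:5]: 23
[1:6]: 39
[2:7]: 46
[3:8]: 55
[4:9]: 61

Max: 61 at [4:9]


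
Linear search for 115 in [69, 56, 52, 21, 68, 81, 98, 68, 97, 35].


i=0: 69!=115
i=1: 56!=115
i=2: 52!=115
i=3: 21!=115
i=4: 68!=115
i=5: 81!=115
i=6: 98!=115
i=7: 68!=115
i=8: 97!=115
i=9: 35!=115

Not found, 10 comps


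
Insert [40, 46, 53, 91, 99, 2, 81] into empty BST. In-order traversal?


Insert 40: root
Insert 46: R from 40
Insert 53: R from 40 -> R from 46
Insert 91: R from 40 -> R from 46 -> R from 53
Insert 99: R from 40 -> R from 46 -> R from 53 -> R from 91
Insert 2: L from 40
Insert 81: R from 40 -> R from 46 -> R from 53 -> L from 91

In-order: [2, 40, 46, 53, 81, 91, 99]


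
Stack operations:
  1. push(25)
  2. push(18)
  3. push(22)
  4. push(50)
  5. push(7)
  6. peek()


push(25) -> [25]
push(18) -> [25, 18]
push(22) -> [25, 18, 22]
push(50) -> [25, 18, 22, 50]
push(7) -> [25, 18, 22, 50, 7]
peek()->7

Final stack: [25, 18, 22, 50, 7]


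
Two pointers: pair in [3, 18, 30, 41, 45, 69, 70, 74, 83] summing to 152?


lo=0(3)+hi=8(83)=86
lo=1(18)+hi=8(83)=101
lo=2(30)+hi=8(83)=113
lo=3(41)+hi=8(83)=124
lo=4(45)+hi=8(83)=128
lo=5(69)+hi=8(83)=152

Yes: 69+83=152


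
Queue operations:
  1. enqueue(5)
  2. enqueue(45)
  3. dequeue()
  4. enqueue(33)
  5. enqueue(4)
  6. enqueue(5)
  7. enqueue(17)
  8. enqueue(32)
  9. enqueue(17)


enqueue(5) -> [5]
enqueue(45) -> [5, 45]
dequeue()->5, [45]
enqueue(33) -> [45, 33]
enqueue(4) -> [45, 33, 4]
enqueue(5) -> [45, 33, 4, 5]
enqueue(17) -> [45, 33, 4, 5, 17]
enqueue(32) -> [45, 33, 4, 5, 17, 32]
enqueue(17) -> [45, 33, 4, 5, 17, 32, 17]

Final queue: [45, 33, 4, 5, 17, 32, 17]


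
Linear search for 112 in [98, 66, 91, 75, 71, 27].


i=0: 98!=112
i=1: 66!=112
i=2: 91!=112
i=3: 75!=112
i=4: 71!=112
i=5: 27!=112

Not found, 6 comps


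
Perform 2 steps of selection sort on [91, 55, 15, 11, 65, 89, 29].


Initial: [91, 55, 15, 11, 65, 89, 29]
Step 1: min=11 at 3
  Swap: [11, 55, 15, 91, 65, 89, 29]
Step 2: min=15 at 2
  Swap: [11, 15, 55, 91, 65, 89, 29]

After 2 steps: [11, 15, 55, 91, 65, 89, 29]


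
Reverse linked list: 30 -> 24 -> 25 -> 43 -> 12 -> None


Step 1: curr=30, set curr.next=prev(None) | reversed so far: 30
Step 2: curr=24, set curr.next=prev(30) | reversed so far: 24 -> 30
Step 3: curr=25, set curr.next=prev(24) | reversed so far: 25 -> 24 -> 30
Step 4: curr=43, set curr.next=prev(25) | reversed so far: 43 -> 25 -> 24 -> 30
Step 5: curr=12, set curr.next=prev(43) | reversed so far: 12 -> 43 -> 25 -> 24 -> 30

12 -> 43 -> 25 -> 24 -> 30 -> None


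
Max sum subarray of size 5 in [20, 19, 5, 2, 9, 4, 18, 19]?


[0:5]: 55
[1:6]: 39
[2:7]: 38
[3:8]: 52

Max: 55 at [0:5]


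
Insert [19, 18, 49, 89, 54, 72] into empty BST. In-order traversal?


Insert 19: root
Insert 18: L from 19
Insert 49: R from 19
Insert 89: R from 19 -> R from 49
Insert 54: R from 19 -> R from 49 -> L from 89
Insert 72: R from 19 -> R from 49 -> L from 89 -> R from 54

In-order: [18, 19, 49, 54, 72, 89]


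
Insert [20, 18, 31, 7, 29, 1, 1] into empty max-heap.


Insert 20: [20]
Insert 18: [20, 18]
Insert 31: [31, 18, 20]
Insert 7: [31, 18, 20, 7]
Insert 29: [31, 29, 20, 7, 18]
Insert 1: [31, 29, 20, 7, 18, 1]
Insert 1: [31, 29, 20, 7, 18, 1, 1]

Final heap: [31, 29, 20, 7, 18, 1, 1]


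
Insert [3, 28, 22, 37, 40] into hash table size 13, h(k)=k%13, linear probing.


Insert 3: h=3 -> slot 3
Insert 28: h=2 -> slot 2
Insert 22: h=9 -> slot 9
Insert 37: h=11 -> slot 11
Insert 40: h=1 -> slot 1

Table: [None, 40, 28, 3, None, None, None, None, None, 22, None, 37, None]


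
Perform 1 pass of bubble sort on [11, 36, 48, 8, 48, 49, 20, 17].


Initial: [11, 36, 48, 8, 48, 49, 20, 17]
Pass 1: [11, 36, 8, 48, 48, 20, 17, 49] (3 swaps)

After 1 pass: [11, 36, 8, 48, 48, 20, 17, 49]


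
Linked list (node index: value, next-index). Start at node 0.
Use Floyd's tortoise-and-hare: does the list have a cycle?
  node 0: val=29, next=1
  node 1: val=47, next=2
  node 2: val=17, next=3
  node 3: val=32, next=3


Floyd's tortoise (slow, +1) and hare (fast, +2):
  init: slow=0, fast=0
  step 1: slow=1, fast=2
  step 2: slow=2, fast=3
  step 3: slow=3, fast=3
  slow == fast at node 3: cycle detected

Cycle: yes


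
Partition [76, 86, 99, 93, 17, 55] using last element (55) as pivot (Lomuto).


Pivot: 55
  17 <= 55: swap -> [17, 86, 99, 93, 76, 55]
Place pivot at 1: [17, 55, 99, 93, 76, 86]

Partitioned: [17, 55, 99, 93, 76, 86]


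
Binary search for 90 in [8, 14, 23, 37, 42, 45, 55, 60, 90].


Step 1: lo=0, hi=8, mid=4, val=42
Step 2: lo=5, hi=8, mid=6, val=55
Step 3: lo=7, hi=8, mid=7, val=60
Step 4: lo=8, hi=8, mid=8, val=90

Found at index 8


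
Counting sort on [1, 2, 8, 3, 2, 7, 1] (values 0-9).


Input: [1, 2, 8, 3, 2, 7, 1]
Counts: [0, 2, 2, 1, 0, 0, 0, 1, 1, 0]

Sorted: [1, 1, 2, 2, 3, 7, 8]


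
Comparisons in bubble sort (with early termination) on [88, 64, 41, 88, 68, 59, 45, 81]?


Algorithm: bubble sort (with early termination)
Input: [88, 64, 41, 88, 68, 59, 45, 81]
Sorted: [41, 45, 59, 64, 68, 81, 88, 88]

27


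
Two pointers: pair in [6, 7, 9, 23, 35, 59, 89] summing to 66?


lo=0(6)+hi=6(89)=95
lo=0(6)+hi=5(59)=65
lo=1(7)+hi=5(59)=66

Yes: 7+59=66


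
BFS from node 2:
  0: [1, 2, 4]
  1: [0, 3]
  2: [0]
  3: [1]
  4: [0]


Visit 2, enqueue [0]
Visit 0, enqueue [1, 4]
Visit 1, enqueue [3]
Visit 4, enqueue []
Visit 3, enqueue []

BFS order: [2, 0, 1, 4, 3]


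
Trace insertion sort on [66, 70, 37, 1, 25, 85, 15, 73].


Initial: [66, 70, 37, 1, 25, 85, 15, 73]
Insert 70: [66, 70, 37, 1, 25, 85, 15, 73]
Insert 37: [37, 66, 70, 1, 25, 85, 15, 73]
Insert 1: [1, 37, 66, 70, 25, 85, 15, 73]
Insert 25: [1, 25, 37, 66, 70, 85, 15, 73]
Insert 85: [1, 25, 37, 66, 70, 85, 15, 73]
Insert 15: [1, 15, 25, 37, 66, 70, 85, 73]
Insert 73: [1, 15, 25, 37, 66, 70, 73, 85]

Sorted: [1, 15, 25, 37, 66, 70, 73, 85]


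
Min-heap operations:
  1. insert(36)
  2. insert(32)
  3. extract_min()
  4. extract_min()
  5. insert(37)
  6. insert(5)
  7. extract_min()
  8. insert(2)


insert(36) -> [36]
insert(32) -> [32, 36]
extract_min()->32, [36]
extract_min()->36, []
insert(37) -> [37]
insert(5) -> [5, 37]
extract_min()->5, [37]
insert(2) -> [2, 37]

Final heap: [2, 37]


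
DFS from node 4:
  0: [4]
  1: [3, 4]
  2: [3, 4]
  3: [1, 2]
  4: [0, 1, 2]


Visit 4, push [2, 1, 0]
Visit 0, push []
Visit 1, push [3]
Visit 3, push [2]
Visit 2, push []

DFS order: [4, 0, 1, 3, 2]


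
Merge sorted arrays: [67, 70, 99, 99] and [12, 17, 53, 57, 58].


Take 12 from B
Take 17 from B
Take 53 from B
Take 57 from B
Take 58 from B

Merged: [12, 17, 53, 57, 58, 67, 70, 99, 99]


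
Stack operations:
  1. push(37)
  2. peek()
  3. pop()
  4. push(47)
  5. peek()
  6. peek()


push(37) -> [37]
peek()->37
pop()->37, []
push(47) -> [47]
peek()->47
peek()->47

Final stack: [47]


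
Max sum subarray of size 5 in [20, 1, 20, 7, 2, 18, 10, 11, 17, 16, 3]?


[0:5]: 50
[1:6]: 48
[2:7]: 57
[3:8]: 48
[4:9]: 58
[5:10]: 72
[6:11]: 57

Max: 72 at [5:10]


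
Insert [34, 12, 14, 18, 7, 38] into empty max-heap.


Insert 34: [34]
Insert 12: [34, 12]
Insert 14: [34, 12, 14]
Insert 18: [34, 18, 14, 12]
Insert 7: [34, 18, 14, 12, 7]
Insert 38: [38, 18, 34, 12, 7, 14]

Final heap: [38, 18, 34, 12, 7, 14]


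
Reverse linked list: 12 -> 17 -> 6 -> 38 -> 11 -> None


Step 1: curr=12, set curr.next=prev(None) | reversed so far: 12
Step 2: curr=17, set curr.next=prev(12) | reversed so far: 17 -> 12
Step 3: curr=6, set curr.next=prev(17) | reversed so far: 6 -> 17 -> 12
Step 4: curr=38, set curr.next=prev(6) | reversed so far: 38 -> 6 -> 17 -> 12
Step 5: curr=11, set curr.next=prev(38) | reversed so far: 11 -> 38 -> 6 -> 17 -> 12

11 -> 38 -> 6 -> 17 -> 12 -> None


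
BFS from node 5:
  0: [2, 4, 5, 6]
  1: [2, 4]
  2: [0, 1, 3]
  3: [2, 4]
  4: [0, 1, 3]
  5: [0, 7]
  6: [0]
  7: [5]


Visit 5, enqueue [0, 7]
Visit 0, enqueue [2, 4, 6]
Visit 7, enqueue []
Visit 2, enqueue [1, 3]
Visit 4, enqueue []
Visit 6, enqueue []
Visit 1, enqueue []
Visit 3, enqueue []

BFS order: [5, 0, 7, 2, 4, 6, 1, 3]


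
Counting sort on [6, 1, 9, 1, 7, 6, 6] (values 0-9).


Input: [6, 1, 9, 1, 7, 6, 6]
Counts: [0, 2, 0, 0, 0, 0, 3, 1, 0, 1]

Sorted: [1, 1, 6, 6, 6, 7, 9]


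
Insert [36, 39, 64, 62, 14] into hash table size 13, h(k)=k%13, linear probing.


Insert 36: h=10 -> slot 10
Insert 39: h=0 -> slot 0
Insert 64: h=12 -> slot 12
Insert 62: h=10, 1 probes -> slot 11
Insert 14: h=1 -> slot 1

Table: [39, 14, None, None, None, None, None, None, None, None, 36, 62, 64]


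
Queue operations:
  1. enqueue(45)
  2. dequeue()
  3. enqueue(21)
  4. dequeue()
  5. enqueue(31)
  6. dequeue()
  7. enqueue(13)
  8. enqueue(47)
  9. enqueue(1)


enqueue(45) -> [45]
dequeue()->45, []
enqueue(21) -> [21]
dequeue()->21, []
enqueue(31) -> [31]
dequeue()->31, []
enqueue(13) -> [13]
enqueue(47) -> [13, 47]
enqueue(1) -> [13, 47, 1]

Final queue: [13, 47, 1]


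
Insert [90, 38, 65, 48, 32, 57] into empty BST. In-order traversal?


Insert 90: root
Insert 38: L from 90
Insert 65: L from 90 -> R from 38
Insert 48: L from 90 -> R from 38 -> L from 65
Insert 32: L from 90 -> L from 38
Insert 57: L from 90 -> R from 38 -> L from 65 -> R from 48

In-order: [32, 38, 48, 57, 65, 90]


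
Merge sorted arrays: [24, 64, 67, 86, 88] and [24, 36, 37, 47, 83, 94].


Take 24 from A
Take 24 from B
Take 36 from B
Take 37 from B
Take 47 from B
Take 64 from A
Take 67 from A
Take 83 from B
Take 86 from A
Take 88 from A

Merged: [24, 24, 36, 37, 47, 64, 67, 83, 86, 88, 94]


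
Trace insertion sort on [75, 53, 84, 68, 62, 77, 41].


Initial: [75, 53, 84, 68, 62, 77, 41]
Insert 53: [53, 75, 84, 68, 62, 77, 41]
Insert 84: [53, 75, 84, 68, 62, 77, 41]
Insert 68: [53, 68, 75, 84, 62, 77, 41]
Insert 62: [53, 62, 68, 75, 84, 77, 41]
Insert 77: [53, 62, 68, 75, 77, 84, 41]
Insert 41: [41, 53, 62, 68, 75, 77, 84]

Sorted: [41, 53, 62, 68, 75, 77, 84]


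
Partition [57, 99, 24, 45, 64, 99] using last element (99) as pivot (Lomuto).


Pivot: 99
  57 <= 99: advance i (no swap)
  99 <= 99: advance i (no swap)
  24 <= 99: advance i (no swap)
  45 <= 99: advance i (no swap)
  64 <= 99: advance i (no swap)
Place pivot at 5: [57, 99, 24, 45, 64, 99]

Partitioned: [57, 99, 24, 45, 64, 99]


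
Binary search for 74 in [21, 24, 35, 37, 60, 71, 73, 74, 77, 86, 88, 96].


Step 1: lo=0, hi=11, mid=5, val=71
Step 2: lo=6, hi=11, mid=8, val=77
Step 3: lo=6, hi=7, mid=6, val=73
Step 4: lo=7, hi=7, mid=7, val=74

Found at index 7


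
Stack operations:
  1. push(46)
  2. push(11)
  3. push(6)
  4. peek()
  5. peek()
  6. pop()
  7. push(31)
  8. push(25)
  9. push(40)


push(46) -> [46]
push(11) -> [46, 11]
push(6) -> [46, 11, 6]
peek()->6
peek()->6
pop()->6, [46, 11]
push(31) -> [46, 11, 31]
push(25) -> [46, 11, 31, 25]
push(40) -> [46, 11, 31, 25, 40]

Final stack: [46, 11, 31, 25, 40]


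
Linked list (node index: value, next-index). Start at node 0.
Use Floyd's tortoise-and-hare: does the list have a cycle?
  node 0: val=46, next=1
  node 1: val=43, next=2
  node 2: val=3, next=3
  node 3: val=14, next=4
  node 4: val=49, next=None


Floyd's tortoise (slow, +1) and hare (fast, +2):
  init: slow=0, fast=0
  step 1: slow=1, fast=2
  step 2: slow=2, fast=4
  step 3: fast -> None, no cycle

Cycle: no


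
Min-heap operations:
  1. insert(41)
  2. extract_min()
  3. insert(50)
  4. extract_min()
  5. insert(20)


insert(41) -> [41]
extract_min()->41, []
insert(50) -> [50]
extract_min()->50, []
insert(20) -> [20]

Final heap: [20]


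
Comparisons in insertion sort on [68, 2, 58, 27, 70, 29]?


Algorithm: insertion sort
Input: [68, 2, 58, 27, 70, 29]
Sorted: [2, 27, 29, 58, 68, 70]

11


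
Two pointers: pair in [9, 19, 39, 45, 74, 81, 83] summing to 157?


lo=0(9)+hi=6(83)=92
lo=1(19)+hi=6(83)=102
lo=2(39)+hi=6(83)=122
lo=3(45)+hi=6(83)=128
lo=4(74)+hi=6(83)=157

Yes: 74+83=157


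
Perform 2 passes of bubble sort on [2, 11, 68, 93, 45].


Initial: [2, 11, 68, 93, 45]
Pass 1: [2, 11, 68, 45, 93] (1 swaps)
Pass 2: [2, 11, 45, 68, 93] (1 swaps)

After 2 passes: [2, 11, 45, 68, 93]


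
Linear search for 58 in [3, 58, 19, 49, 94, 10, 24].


i=0: 3!=58
i=1: 58==58 found!

Found at 1, 2 comps


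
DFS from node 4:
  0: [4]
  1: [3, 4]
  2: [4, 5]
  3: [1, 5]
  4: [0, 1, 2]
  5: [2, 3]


Visit 4, push [2, 1, 0]
Visit 0, push []
Visit 1, push [3]
Visit 3, push [5]
Visit 5, push [2]
Visit 2, push []

DFS order: [4, 0, 1, 3, 5, 2]


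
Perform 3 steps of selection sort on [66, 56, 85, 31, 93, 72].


Initial: [66, 56, 85, 31, 93, 72]
Step 1: min=31 at 3
  Swap: [31, 56, 85, 66, 93, 72]
Step 2: min=56 at 1
  Swap: [31, 56, 85, 66, 93, 72]
Step 3: min=66 at 3
  Swap: [31, 56, 66, 85, 93, 72]

After 3 steps: [31, 56, 66, 85, 93, 72]


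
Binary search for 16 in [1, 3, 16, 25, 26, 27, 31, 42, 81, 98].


Step 1: lo=0, hi=9, mid=4, val=26
Step 2: lo=0, hi=3, mid=1, val=3
Step 3: lo=2, hi=3, mid=2, val=16

Found at index 2


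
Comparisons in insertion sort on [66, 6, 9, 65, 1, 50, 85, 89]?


Algorithm: insertion sort
Input: [66, 6, 9, 65, 1, 50, 85, 89]
Sorted: [1, 6, 9, 50, 65, 66, 85, 89]

14


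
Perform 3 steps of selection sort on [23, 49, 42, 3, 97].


Initial: [23, 49, 42, 3, 97]
Step 1: min=3 at 3
  Swap: [3, 49, 42, 23, 97]
Step 2: min=23 at 3
  Swap: [3, 23, 42, 49, 97]
Step 3: min=42 at 2
  Swap: [3, 23, 42, 49, 97]

After 3 steps: [3, 23, 42, 49, 97]


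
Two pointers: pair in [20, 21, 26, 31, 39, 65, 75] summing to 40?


lo=0(20)+hi=6(75)=95
lo=0(20)+hi=5(65)=85
lo=0(20)+hi=4(39)=59
lo=0(20)+hi=3(31)=51
lo=0(20)+hi=2(26)=46
lo=0(20)+hi=1(21)=41

No pair found


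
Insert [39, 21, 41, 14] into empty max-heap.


Insert 39: [39]
Insert 21: [39, 21]
Insert 41: [41, 21, 39]
Insert 14: [41, 21, 39, 14]

Final heap: [41, 21, 39, 14]


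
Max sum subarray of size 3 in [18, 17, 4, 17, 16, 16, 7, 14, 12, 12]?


[0:3]: 39
[1:4]: 38
[2:5]: 37
[3:6]: 49
[4:7]: 39
[5:8]: 37
[6:9]: 33
[7:10]: 38

Max: 49 at [3:6]


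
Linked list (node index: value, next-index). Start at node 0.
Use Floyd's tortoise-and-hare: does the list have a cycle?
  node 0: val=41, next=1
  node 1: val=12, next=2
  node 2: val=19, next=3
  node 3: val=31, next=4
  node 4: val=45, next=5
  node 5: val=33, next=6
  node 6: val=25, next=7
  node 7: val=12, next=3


Floyd's tortoise (slow, +1) and hare (fast, +2):
  init: slow=0, fast=0
  step 1: slow=1, fast=2
  step 2: slow=2, fast=4
  step 3: slow=3, fast=6
  step 4: slow=4, fast=3
  step 5: slow=5, fast=5
  slow == fast at node 5: cycle detected

Cycle: yes


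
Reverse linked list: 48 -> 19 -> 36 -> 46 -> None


Step 1: curr=48, set curr.next=prev(None) | reversed so far: 48
Step 2: curr=19, set curr.next=prev(48) | reversed so far: 19 -> 48
Step 3: curr=36, set curr.next=prev(19) | reversed so far: 36 -> 19 -> 48
Step 4: curr=46, set curr.next=prev(36) | reversed so far: 46 -> 36 -> 19 -> 48

46 -> 36 -> 19 -> 48 -> None


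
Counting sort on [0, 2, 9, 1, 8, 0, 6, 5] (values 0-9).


Input: [0, 2, 9, 1, 8, 0, 6, 5]
Counts: [2, 1, 1, 0, 0, 1, 1, 0, 1, 1]

Sorted: [0, 0, 1, 2, 5, 6, 8, 9]


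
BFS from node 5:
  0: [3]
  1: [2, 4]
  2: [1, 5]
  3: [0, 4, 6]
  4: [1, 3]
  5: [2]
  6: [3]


Visit 5, enqueue [2]
Visit 2, enqueue [1]
Visit 1, enqueue [4]
Visit 4, enqueue [3]
Visit 3, enqueue [0, 6]
Visit 0, enqueue []
Visit 6, enqueue []

BFS order: [5, 2, 1, 4, 3, 0, 6]


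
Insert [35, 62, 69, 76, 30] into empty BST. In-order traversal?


Insert 35: root
Insert 62: R from 35
Insert 69: R from 35 -> R from 62
Insert 76: R from 35 -> R from 62 -> R from 69
Insert 30: L from 35

In-order: [30, 35, 62, 69, 76]


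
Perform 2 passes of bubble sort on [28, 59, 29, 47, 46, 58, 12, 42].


Initial: [28, 59, 29, 47, 46, 58, 12, 42]
Pass 1: [28, 29, 47, 46, 58, 12, 42, 59] (6 swaps)
Pass 2: [28, 29, 46, 47, 12, 42, 58, 59] (3 swaps)

After 2 passes: [28, 29, 46, 47, 12, 42, 58, 59]


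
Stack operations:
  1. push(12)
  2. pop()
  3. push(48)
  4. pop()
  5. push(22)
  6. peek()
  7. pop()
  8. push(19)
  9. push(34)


push(12) -> [12]
pop()->12, []
push(48) -> [48]
pop()->48, []
push(22) -> [22]
peek()->22
pop()->22, []
push(19) -> [19]
push(34) -> [19, 34]

Final stack: [19, 34]


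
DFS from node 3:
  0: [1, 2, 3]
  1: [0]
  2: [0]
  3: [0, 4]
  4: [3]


Visit 3, push [4, 0]
Visit 0, push [2, 1]
Visit 1, push []
Visit 2, push []
Visit 4, push []

DFS order: [3, 0, 1, 2, 4]


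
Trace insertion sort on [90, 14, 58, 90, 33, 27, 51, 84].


Initial: [90, 14, 58, 90, 33, 27, 51, 84]
Insert 14: [14, 90, 58, 90, 33, 27, 51, 84]
Insert 58: [14, 58, 90, 90, 33, 27, 51, 84]
Insert 90: [14, 58, 90, 90, 33, 27, 51, 84]
Insert 33: [14, 33, 58, 90, 90, 27, 51, 84]
Insert 27: [14, 27, 33, 58, 90, 90, 51, 84]
Insert 51: [14, 27, 33, 51, 58, 90, 90, 84]
Insert 84: [14, 27, 33, 51, 58, 84, 90, 90]

Sorted: [14, 27, 33, 51, 58, 84, 90, 90]


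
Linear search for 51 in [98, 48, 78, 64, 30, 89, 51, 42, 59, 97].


i=0: 98!=51
i=1: 48!=51
i=2: 78!=51
i=3: 64!=51
i=4: 30!=51
i=5: 89!=51
i=6: 51==51 found!

Found at 6, 7 comps


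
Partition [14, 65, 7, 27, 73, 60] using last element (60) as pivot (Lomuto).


Pivot: 60
  14 <= 60: advance i (no swap)
  7 <= 60: swap -> [14, 7, 65, 27, 73, 60]
  27 <= 60: swap -> [14, 7, 27, 65, 73, 60]
Place pivot at 3: [14, 7, 27, 60, 73, 65]

Partitioned: [14, 7, 27, 60, 73, 65]


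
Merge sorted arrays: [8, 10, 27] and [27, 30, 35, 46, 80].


Take 8 from A
Take 10 from A
Take 27 from A

Merged: [8, 10, 27, 27, 30, 35, 46, 80]


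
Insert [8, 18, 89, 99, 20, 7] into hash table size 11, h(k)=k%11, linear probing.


Insert 8: h=8 -> slot 8
Insert 18: h=7 -> slot 7
Insert 89: h=1 -> slot 1
Insert 99: h=0 -> slot 0
Insert 20: h=9 -> slot 9
Insert 7: h=7, 3 probes -> slot 10

Table: [99, 89, None, None, None, None, None, 18, 8, 20, 7]


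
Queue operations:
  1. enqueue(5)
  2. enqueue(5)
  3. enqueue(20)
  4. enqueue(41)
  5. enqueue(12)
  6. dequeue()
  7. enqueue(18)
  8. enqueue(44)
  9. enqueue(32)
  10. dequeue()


enqueue(5) -> [5]
enqueue(5) -> [5, 5]
enqueue(20) -> [5, 5, 20]
enqueue(41) -> [5, 5, 20, 41]
enqueue(12) -> [5, 5, 20, 41, 12]
dequeue()->5, [5, 20, 41, 12]
enqueue(18) -> [5, 20, 41, 12, 18]
enqueue(44) -> [5, 20, 41, 12, 18, 44]
enqueue(32) -> [5, 20, 41, 12, 18, 44, 32]
dequeue()->5, [20, 41, 12, 18, 44, 32]

Final queue: [20, 41, 12, 18, 44, 32]


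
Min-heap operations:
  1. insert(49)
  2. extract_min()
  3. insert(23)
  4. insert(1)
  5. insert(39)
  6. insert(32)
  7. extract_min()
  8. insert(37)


insert(49) -> [49]
extract_min()->49, []
insert(23) -> [23]
insert(1) -> [1, 23]
insert(39) -> [1, 23, 39]
insert(32) -> [1, 23, 39, 32]
extract_min()->1, [23, 32, 39]
insert(37) -> [23, 32, 39, 37]

Final heap: [23, 32, 39, 37]


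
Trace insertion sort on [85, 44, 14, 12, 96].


Initial: [85, 44, 14, 12, 96]
Insert 44: [44, 85, 14, 12, 96]
Insert 14: [14, 44, 85, 12, 96]
Insert 12: [12, 14, 44, 85, 96]
Insert 96: [12, 14, 44, 85, 96]

Sorted: [12, 14, 44, 85, 96]


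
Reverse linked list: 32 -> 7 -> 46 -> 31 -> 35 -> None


Step 1: curr=32, set curr.next=prev(None) | reversed so far: 32
Step 2: curr=7, set curr.next=prev(32) | reversed so far: 7 -> 32
Step 3: curr=46, set curr.next=prev(7) | reversed so far: 46 -> 7 -> 32
Step 4: curr=31, set curr.next=prev(46) | reversed so far: 31 -> 46 -> 7 -> 32
Step 5: curr=35, set curr.next=prev(31) | reversed so far: 35 -> 31 -> 46 -> 7 -> 32

35 -> 31 -> 46 -> 7 -> 32 -> None


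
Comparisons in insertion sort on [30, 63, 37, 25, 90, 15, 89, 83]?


Algorithm: insertion sort
Input: [30, 63, 37, 25, 90, 15, 89, 83]
Sorted: [15, 25, 30, 37, 63, 83, 89, 90]

17


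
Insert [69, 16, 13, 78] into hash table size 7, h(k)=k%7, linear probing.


Insert 69: h=6 -> slot 6
Insert 16: h=2 -> slot 2
Insert 13: h=6, 1 probes -> slot 0
Insert 78: h=1 -> slot 1

Table: [13, 78, 16, None, None, None, 69]


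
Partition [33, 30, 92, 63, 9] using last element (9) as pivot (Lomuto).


Pivot: 9
Place pivot at 0: [9, 30, 92, 63, 33]

Partitioned: [9, 30, 92, 63, 33]


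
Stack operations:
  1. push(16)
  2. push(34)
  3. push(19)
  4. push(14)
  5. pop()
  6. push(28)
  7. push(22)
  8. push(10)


push(16) -> [16]
push(34) -> [16, 34]
push(19) -> [16, 34, 19]
push(14) -> [16, 34, 19, 14]
pop()->14, [16, 34, 19]
push(28) -> [16, 34, 19, 28]
push(22) -> [16, 34, 19, 28, 22]
push(10) -> [16, 34, 19, 28, 22, 10]

Final stack: [16, 34, 19, 28, 22, 10]


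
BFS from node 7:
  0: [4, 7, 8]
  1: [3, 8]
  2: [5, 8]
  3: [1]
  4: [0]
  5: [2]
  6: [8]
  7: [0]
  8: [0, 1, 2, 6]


Visit 7, enqueue [0]
Visit 0, enqueue [4, 8]
Visit 4, enqueue []
Visit 8, enqueue [1, 2, 6]
Visit 1, enqueue [3]
Visit 2, enqueue [5]
Visit 6, enqueue []
Visit 3, enqueue []
Visit 5, enqueue []

BFS order: [7, 0, 4, 8, 1, 2, 6, 3, 5]


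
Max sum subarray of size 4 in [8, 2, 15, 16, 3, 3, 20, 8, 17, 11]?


[0:4]: 41
[1:5]: 36
[2:6]: 37
[3:7]: 42
[4:8]: 34
[5:9]: 48
[6:10]: 56

Max: 56 at [6:10]


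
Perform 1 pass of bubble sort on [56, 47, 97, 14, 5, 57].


Initial: [56, 47, 97, 14, 5, 57]
Pass 1: [47, 56, 14, 5, 57, 97] (4 swaps)

After 1 pass: [47, 56, 14, 5, 57, 97]


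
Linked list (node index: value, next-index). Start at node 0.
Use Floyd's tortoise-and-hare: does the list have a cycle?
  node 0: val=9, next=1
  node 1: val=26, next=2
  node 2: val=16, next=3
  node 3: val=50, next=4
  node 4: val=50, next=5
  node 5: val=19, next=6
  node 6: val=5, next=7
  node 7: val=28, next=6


Floyd's tortoise (slow, +1) and hare (fast, +2):
  init: slow=0, fast=0
  step 1: slow=1, fast=2
  step 2: slow=2, fast=4
  step 3: slow=3, fast=6
  step 4: slow=4, fast=6
  step 5: slow=5, fast=6
  step 6: slow=6, fast=6
  slow == fast at node 6: cycle detected

Cycle: yes


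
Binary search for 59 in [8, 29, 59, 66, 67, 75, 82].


Step 1: lo=0, hi=6, mid=3, val=66
Step 2: lo=0, hi=2, mid=1, val=29
Step 3: lo=2, hi=2, mid=2, val=59

Found at index 2


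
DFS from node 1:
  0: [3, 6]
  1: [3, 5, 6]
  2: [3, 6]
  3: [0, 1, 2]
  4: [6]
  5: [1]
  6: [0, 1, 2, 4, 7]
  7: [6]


Visit 1, push [6, 5, 3]
Visit 3, push [2, 0]
Visit 0, push [6]
Visit 6, push [7, 4, 2]
Visit 2, push []
Visit 4, push []
Visit 7, push []
Visit 5, push []

DFS order: [1, 3, 0, 6, 2, 4, 7, 5]
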